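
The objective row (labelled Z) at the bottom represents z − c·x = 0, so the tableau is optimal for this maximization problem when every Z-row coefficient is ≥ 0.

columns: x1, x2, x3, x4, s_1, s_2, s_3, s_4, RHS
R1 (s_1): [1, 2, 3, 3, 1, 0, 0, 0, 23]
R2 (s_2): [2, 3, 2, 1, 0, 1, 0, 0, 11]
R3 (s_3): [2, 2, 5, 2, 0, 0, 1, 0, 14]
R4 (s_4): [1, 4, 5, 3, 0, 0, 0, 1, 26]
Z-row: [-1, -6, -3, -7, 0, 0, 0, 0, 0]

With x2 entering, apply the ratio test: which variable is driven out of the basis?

Column x2 entries and ratios — s_1: 23/2 = 23/2; s_2: 11/3 = 11/3; s_3: 14/2 = 7; s_4: 26/4 = 13/2.
Smallest ratio is 11/3 in the row of s_2, so s_2 leaves.

s_2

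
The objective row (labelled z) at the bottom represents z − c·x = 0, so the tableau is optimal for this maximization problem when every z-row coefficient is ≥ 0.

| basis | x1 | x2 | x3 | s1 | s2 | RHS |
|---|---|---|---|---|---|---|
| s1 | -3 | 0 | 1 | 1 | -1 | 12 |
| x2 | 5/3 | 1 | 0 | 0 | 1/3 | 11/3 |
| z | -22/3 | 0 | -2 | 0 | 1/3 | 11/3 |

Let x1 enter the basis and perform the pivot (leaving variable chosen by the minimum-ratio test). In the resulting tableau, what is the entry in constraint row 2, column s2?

1/5

Ratio test on column x1 — row 1: entry -3 ≤ 0; row 2: (11/3)/(5/3) = 11/5. Minimum is 11/5 at row 2 (x2 leaves); pivot element 5/3.
Divide row 2 by 5/3; eliminate column x1 from the other rows.
In the new row 2, the s2 entry is the old entry divided by the pivot: (1/3)/(5/3) = 1/5.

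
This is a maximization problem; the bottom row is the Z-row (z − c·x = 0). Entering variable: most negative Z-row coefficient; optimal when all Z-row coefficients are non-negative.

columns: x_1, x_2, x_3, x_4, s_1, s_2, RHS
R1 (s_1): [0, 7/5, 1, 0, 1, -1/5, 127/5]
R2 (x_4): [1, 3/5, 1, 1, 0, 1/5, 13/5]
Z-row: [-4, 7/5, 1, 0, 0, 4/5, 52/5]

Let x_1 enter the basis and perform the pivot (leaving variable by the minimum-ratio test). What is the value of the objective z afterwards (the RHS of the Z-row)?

Ratio test on column x_1 — row 1: entry 0 ≤ 0; row 2: (13/5)/1 = 13/5. Minimum is 13/5 at row 2 (x_4 leaves); pivot element 1.
Pivot on row 2; the Z-row RHS becomes 52/5 − (-4)·(13/5) = 104/5.

104/5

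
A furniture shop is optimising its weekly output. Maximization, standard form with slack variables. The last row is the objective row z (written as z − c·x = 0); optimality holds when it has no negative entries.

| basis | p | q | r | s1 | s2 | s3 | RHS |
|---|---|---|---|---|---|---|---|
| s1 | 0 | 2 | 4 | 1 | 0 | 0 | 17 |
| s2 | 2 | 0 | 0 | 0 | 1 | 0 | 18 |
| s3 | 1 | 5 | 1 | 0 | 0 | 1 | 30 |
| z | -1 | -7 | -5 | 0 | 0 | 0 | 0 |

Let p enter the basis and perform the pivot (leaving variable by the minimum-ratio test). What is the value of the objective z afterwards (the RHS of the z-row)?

9

Ratio test on column p — row 1: entry 0 ≤ 0; row 2: 18/2 = 9; row 3: 30/1 = 30. Minimum is 9 at row 2 (s2 leaves); pivot element 2.
Pivot on row 2; the z-row RHS becomes 0 − (-1)·9 = 9.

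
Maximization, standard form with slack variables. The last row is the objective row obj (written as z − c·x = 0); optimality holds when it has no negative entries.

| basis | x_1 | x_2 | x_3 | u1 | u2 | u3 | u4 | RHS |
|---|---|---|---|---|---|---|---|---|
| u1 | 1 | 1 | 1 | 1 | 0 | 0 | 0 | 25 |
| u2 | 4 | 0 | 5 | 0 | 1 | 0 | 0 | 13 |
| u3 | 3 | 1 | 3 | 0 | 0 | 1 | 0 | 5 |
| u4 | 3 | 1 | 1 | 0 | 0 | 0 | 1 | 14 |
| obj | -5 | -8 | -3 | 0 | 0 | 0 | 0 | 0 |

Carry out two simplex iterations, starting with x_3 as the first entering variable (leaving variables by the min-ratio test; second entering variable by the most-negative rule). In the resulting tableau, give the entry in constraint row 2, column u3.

0

Ratio test on column x_3 — row 1: 25/1 = 25; row 2: 13/5 = 13/5; row 3: 5/3 = 5/3; row 4: 14/1 = 14. Minimum is 5/3 at row 3 (u3 leaves); pivot element 3.
Divide row 3 by 3; eliminate column x_3 from the other rows.
Second iteration: most negative obj-row entry is -7 in column x_2, so x_2 enters.
Ratio test on column x_2 — row 1: (70/3)/(2/3) = 35; row 2: entry -5/3 ≤ 0; row 3: (5/3)/(1/3) = 5; row 4: (37/3)/(2/3) = 37/2. Minimum is 5 at row 3 (x_3 leaves); pivot element 1/3.
Divide row 3 by 1/3; eliminate column x_2 from the other rows.
After both pivots, the entry at constraint row 2, column u3 is 0.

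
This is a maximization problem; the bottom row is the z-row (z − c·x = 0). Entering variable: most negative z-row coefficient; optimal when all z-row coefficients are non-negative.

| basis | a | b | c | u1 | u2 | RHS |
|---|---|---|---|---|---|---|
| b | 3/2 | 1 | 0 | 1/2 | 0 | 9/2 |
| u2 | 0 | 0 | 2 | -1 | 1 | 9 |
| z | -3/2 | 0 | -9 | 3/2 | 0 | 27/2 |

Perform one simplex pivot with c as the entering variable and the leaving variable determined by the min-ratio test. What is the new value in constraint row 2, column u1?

Ratio test on column c — row 1: entry 0 ≤ 0; row 2: 9/2 = 9/2. Minimum is 9/2 at row 2 (u2 leaves); pivot element 2.
Divide row 2 by 2; eliminate column c from the other rows.
In the new row 2, the u1 entry is the old entry divided by the pivot: (-1)/2 = -1/2.

-1/2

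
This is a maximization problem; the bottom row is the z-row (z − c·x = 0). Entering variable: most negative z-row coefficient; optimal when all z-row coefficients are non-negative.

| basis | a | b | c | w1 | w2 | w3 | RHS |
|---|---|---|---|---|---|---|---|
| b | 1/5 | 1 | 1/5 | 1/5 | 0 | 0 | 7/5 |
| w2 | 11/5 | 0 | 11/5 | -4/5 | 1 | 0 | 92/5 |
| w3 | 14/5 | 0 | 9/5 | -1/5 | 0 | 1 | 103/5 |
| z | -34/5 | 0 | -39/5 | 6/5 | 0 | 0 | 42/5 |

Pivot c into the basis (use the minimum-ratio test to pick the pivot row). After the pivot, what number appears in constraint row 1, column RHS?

7

Ratio test on column c — row 1: (7/5)/(1/5) = 7; row 2: (92/5)/(11/5) = 92/11; row 3: (103/5)/(9/5) = 103/9. Minimum is 7 at row 1 (b leaves); pivot element 1/5.
Divide row 1 by 1/5; eliminate column c from the other rows.
In the new row 1, the RHS entry is the old entry divided by the pivot: (7/5)/(1/5) = 7.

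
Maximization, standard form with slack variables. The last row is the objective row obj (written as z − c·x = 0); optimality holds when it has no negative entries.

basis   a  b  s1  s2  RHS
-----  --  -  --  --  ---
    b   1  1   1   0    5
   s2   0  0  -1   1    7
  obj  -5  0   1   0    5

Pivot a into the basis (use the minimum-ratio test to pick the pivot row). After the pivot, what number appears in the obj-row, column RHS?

30

Ratio test on column a — row 1: 5/1 = 5; row 2: entry 0 ≤ 0. Minimum is 5 at row 1 (b leaves); pivot element 1.
Divide row 1 by 1; eliminate column a from the other rows.
obj-row update in column RHS: 5 − (-5)·5 = 30.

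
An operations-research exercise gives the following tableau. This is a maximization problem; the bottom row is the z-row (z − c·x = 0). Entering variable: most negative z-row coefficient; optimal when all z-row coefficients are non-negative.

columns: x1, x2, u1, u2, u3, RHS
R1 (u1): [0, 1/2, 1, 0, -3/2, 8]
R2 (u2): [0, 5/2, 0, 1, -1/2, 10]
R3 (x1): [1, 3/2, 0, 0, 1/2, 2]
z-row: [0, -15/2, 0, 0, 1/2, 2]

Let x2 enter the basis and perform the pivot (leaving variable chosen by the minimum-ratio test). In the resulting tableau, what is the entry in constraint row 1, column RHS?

22/3

Ratio test on column x2 — row 1: 8/(1/2) = 16; row 2: 10/(5/2) = 4; row 3: 2/(3/2) = 4/3. Minimum is 4/3 at row 3 (x1 leaves); pivot element 3/2.
Divide row 3 by 3/2; eliminate column x2 from the other rows.
Row 1 update in column RHS: 8 − (1/2)·(4/3) = 22/3.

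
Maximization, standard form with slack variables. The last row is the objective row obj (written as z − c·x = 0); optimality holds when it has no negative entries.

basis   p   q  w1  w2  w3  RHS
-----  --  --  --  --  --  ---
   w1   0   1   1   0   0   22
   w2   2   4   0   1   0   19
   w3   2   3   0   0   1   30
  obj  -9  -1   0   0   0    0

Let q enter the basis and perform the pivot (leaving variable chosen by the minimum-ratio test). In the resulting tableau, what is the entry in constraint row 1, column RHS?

Ratio test on column q — row 1: 22/1 = 22; row 2: 19/4 = 19/4; row 3: 30/3 = 10. Minimum is 19/4 at row 2 (w2 leaves); pivot element 4.
Divide row 2 by 4; eliminate column q from the other rows.
Row 1 update in column RHS: 22 − 1·(19/4) = 69/4.

69/4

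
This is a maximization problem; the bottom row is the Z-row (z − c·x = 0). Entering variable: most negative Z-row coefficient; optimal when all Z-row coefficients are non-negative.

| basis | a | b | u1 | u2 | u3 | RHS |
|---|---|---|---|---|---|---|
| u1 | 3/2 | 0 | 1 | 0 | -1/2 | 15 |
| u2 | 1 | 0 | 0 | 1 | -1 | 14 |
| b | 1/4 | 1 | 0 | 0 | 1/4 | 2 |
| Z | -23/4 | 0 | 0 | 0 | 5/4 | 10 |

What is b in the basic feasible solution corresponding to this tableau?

b is basic (row 3); its value is the RHS of that row, 2.

2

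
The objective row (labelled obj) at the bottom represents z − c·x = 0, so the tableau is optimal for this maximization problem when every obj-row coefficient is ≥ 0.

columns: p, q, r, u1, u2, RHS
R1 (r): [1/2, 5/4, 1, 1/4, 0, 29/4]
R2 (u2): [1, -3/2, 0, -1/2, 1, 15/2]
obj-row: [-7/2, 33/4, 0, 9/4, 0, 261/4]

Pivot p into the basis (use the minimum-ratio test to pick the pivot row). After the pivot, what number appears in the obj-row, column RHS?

Ratio test on column p — row 1: (29/4)/(1/2) = 29/2; row 2: (15/2)/1 = 15/2. Minimum is 15/2 at row 2 (u2 leaves); pivot element 1.
Divide row 2 by 1; eliminate column p from the other rows.
obj-row update in column RHS: 261/4 − (-7/2)·(15/2) = 183/2.

183/2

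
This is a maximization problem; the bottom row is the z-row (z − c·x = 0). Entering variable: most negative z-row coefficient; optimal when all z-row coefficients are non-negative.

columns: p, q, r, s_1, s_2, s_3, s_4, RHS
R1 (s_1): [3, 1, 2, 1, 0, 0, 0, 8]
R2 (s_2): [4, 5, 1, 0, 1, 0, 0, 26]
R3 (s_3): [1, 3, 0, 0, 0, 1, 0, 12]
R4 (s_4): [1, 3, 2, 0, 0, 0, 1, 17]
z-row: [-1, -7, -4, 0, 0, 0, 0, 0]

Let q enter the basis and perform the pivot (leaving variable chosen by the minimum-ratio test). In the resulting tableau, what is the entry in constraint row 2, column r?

Ratio test on column q — row 1: 8/1 = 8; row 2: 26/5 = 26/5; row 3: 12/3 = 4; row 4: 17/3 = 17/3. Minimum is 4 at row 3 (s_3 leaves); pivot element 3.
Divide row 3 by 3; eliminate column q from the other rows.
Row 2 update in column r: 1 − 5·0 = 1.

1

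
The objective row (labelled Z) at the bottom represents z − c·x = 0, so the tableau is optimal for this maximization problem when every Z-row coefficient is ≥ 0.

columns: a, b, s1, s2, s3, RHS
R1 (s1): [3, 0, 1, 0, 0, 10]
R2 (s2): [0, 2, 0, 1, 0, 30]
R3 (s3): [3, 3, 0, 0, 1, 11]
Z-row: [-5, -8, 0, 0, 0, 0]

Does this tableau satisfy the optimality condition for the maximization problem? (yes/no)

The Z-row has a negative entry -8 in column b, so it is not optimal.

no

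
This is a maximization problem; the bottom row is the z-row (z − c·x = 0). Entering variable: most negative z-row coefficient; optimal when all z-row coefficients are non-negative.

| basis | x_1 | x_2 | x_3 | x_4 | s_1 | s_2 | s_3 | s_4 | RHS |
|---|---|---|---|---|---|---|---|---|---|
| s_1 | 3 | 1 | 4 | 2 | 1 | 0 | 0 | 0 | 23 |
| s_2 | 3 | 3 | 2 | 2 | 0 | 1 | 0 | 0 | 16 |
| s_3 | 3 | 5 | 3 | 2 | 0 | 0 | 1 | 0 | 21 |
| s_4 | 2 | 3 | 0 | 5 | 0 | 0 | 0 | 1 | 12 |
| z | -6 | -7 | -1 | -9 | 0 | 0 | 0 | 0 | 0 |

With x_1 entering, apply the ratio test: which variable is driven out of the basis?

Column x_1 entries and ratios — s_1: 23/3 = 23/3; s_2: 16/3 = 16/3; s_3: 21/3 = 7; s_4: 12/2 = 6.
Smallest ratio is 16/3 in the row of s_2, so s_2 leaves.

s_2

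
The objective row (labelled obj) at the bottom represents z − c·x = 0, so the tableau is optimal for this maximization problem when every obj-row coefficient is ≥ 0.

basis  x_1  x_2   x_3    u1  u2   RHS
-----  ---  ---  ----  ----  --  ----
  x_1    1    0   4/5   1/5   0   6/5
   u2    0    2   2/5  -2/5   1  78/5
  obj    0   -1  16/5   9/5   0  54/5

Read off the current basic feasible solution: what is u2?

78/5

u2 is basic (row 2); its value is the RHS of that row, 78/5.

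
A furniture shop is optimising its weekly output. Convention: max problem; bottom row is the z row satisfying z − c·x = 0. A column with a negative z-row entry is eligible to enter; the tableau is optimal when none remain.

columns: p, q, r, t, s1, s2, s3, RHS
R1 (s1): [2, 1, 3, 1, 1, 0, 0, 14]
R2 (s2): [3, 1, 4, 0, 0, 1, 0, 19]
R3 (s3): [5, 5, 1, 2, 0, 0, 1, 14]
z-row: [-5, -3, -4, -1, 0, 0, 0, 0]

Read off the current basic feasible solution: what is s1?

14

s1 is basic (row 1); its value is the RHS of that row, 14.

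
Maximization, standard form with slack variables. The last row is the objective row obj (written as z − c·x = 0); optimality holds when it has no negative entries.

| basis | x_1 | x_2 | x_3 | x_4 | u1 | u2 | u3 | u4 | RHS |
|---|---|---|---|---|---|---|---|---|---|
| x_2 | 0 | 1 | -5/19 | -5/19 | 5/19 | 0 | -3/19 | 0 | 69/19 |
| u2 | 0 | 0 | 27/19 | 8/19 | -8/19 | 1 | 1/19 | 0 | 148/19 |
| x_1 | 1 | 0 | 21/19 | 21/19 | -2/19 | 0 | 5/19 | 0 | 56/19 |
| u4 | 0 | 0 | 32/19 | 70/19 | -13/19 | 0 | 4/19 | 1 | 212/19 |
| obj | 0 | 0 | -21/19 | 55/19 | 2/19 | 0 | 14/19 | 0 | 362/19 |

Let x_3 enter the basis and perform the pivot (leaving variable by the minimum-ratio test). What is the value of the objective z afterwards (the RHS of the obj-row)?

22

Ratio test on column x_3 — row 1: entry -5/19 ≤ 0; row 2: (148/19)/(27/19) = 148/27; row 3: (56/19)/(21/19) = 8/3; row 4: (212/19)/(32/19) = 53/8. Minimum is 8/3 at row 3 (x_1 leaves); pivot element 21/19.
Pivot on row 3; the obj-row RHS becomes 362/19 − (-21/19)·(8/3) = 22.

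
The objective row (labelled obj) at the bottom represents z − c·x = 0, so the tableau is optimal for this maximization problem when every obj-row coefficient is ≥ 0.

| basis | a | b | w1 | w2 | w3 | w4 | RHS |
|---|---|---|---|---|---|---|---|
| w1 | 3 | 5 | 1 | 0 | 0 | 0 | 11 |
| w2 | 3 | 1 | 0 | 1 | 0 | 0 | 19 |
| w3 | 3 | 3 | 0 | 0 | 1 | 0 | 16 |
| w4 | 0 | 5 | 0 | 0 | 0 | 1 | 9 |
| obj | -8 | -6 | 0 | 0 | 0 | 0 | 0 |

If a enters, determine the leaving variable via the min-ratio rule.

Column a entries and ratios — w1: 11/3 = 11/3; w2: 19/3 = 19/3; w3: 16/3 = 16/3; w4: 0 ≤ 0, skip.
Smallest ratio is 11/3 in the row of w1, so w1 leaves.

w1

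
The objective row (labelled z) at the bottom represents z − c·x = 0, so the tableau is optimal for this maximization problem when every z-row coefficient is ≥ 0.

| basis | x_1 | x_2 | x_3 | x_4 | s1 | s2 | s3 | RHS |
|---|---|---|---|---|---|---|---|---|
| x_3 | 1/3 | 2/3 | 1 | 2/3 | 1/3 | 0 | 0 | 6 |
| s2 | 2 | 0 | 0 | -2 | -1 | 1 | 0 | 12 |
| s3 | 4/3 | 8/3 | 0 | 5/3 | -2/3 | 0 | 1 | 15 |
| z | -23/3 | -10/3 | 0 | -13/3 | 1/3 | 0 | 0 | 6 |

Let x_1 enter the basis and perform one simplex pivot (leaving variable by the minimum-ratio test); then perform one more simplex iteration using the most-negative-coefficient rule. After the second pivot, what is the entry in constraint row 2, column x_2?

8/9

Ratio test on column x_1 — row 1: 6/(1/3) = 18; row 2: 12/2 = 6; row 3: 15/(4/3) = 45/4. Minimum is 6 at row 2 (s2 leaves); pivot element 2.
Divide row 2 by 2; eliminate column x_1 from the other rows.
Second iteration: most negative z-row entry is -12 in column x_4, so x_4 enters.
Ratio test on column x_4 — row 1: 4/1 = 4; row 2: entry -1 ≤ 0; row 3: 7/3 = 7/3. Minimum is 7/3 at row 3 (s3 leaves); pivot element 3.
Divide row 3 by 3; eliminate column x_4 from the other rows.
After both pivots, the entry at constraint row 2, column x_2 is 8/9.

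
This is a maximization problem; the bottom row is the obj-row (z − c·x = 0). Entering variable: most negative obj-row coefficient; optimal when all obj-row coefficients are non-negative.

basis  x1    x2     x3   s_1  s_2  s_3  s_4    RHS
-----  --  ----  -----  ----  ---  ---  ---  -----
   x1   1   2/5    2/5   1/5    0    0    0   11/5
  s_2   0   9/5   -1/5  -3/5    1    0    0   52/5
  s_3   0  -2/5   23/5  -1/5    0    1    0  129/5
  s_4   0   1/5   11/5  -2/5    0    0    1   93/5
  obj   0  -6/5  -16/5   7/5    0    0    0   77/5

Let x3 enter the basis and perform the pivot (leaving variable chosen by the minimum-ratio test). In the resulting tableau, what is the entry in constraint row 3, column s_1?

Ratio test on column x3 — row 1: (11/5)/(2/5) = 11/2; row 2: entry -1/5 ≤ 0; row 3: (129/5)/(23/5) = 129/23; row 4: (93/5)/(11/5) = 93/11. Minimum is 11/2 at row 1 (x1 leaves); pivot element 2/5.
Divide row 1 by 2/5; eliminate column x3 from the other rows.
Row 3 update in column s_1: -1/5 − (23/5)·(1/2) = -5/2.

-5/2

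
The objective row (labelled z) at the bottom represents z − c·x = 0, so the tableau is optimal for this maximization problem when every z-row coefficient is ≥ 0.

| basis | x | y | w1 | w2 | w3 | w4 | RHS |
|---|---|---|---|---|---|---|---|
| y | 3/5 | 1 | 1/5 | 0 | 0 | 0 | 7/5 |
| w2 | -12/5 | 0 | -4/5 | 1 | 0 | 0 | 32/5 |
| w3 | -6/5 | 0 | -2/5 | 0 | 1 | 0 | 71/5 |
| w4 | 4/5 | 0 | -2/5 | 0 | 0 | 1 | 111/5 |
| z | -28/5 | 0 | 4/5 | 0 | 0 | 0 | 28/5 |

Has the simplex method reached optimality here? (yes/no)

no

The z-row has a negative entry -28/5 in column x, so it is not optimal.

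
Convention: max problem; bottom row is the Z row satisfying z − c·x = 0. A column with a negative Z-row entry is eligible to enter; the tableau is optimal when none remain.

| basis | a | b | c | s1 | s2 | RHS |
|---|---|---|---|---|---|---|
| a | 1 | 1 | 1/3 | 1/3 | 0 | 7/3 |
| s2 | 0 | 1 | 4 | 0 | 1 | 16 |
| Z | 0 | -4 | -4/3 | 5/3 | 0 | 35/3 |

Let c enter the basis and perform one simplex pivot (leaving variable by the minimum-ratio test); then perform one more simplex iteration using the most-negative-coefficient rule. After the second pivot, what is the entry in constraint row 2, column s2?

Ratio test on column c — row 1: (7/3)/(1/3) = 7; row 2: 16/4 = 4. Minimum is 4 at row 2 (s2 leaves); pivot element 4.
Divide row 2 by 4; eliminate column c from the other rows.
Second iteration: most negative Z-row entry is -11/3 in column b, so b enters.
Ratio test on column b — row 1: 1/(11/12) = 12/11; row 2: 4/(1/4) = 16. Minimum is 12/11 at row 1 (a leaves); pivot element 11/12.
Divide row 1 by 11/12; eliminate column b from the other rows.
After both pivots, the entry at constraint row 2, column s2 is 3/11.

3/11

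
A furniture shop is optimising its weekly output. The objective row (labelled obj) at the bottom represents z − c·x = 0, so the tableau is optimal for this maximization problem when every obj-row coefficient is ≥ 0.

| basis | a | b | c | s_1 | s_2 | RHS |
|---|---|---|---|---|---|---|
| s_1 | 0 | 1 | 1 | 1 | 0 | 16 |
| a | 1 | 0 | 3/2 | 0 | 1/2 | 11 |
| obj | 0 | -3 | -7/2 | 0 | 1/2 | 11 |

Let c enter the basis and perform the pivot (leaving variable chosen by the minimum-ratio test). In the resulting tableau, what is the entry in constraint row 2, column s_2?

1/3

Ratio test on column c — row 1: 16/1 = 16; row 2: 11/(3/2) = 22/3. Minimum is 22/3 at row 2 (a leaves); pivot element 3/2.
Divide row 2 by 3/2; eliminate column c from the other rows.
In the new row 2, the s_2 entry is the old entry divided by the pivot: (1/2)/(3/2) = 1/3.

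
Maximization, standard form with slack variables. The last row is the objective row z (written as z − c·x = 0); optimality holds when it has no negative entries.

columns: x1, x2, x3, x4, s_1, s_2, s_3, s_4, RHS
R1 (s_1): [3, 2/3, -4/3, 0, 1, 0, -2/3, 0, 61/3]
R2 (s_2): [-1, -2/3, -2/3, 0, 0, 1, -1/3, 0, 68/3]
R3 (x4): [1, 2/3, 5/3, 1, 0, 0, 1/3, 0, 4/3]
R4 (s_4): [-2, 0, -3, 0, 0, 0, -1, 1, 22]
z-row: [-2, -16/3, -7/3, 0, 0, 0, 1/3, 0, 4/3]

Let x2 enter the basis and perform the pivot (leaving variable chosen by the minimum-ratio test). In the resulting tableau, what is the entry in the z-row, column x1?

6

Ratio test on column x2 — row 1: (61/3)/(2/3) = 61/2; row 2: entry -2/3 ≤ 0; row 3: (4/3)/(2/3) = 2; row 4: entry 0 ≤ 0. Minimum is 2 at row 3 (x4 leaves); pivot element 2/3.
Divide row 3 by 2/3; eliminate column x2 from the other rows.
z-row update in column x1: -2 − (-16/3)·(3/2) = 6.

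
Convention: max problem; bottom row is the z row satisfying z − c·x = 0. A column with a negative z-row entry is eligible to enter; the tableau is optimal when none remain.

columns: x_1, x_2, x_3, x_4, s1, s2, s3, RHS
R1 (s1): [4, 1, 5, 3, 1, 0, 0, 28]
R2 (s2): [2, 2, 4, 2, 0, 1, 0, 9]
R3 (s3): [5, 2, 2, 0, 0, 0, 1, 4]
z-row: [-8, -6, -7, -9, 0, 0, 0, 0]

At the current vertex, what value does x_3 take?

x_3 is not in the basis, so in the current basic feasible solution x_3 = 0.

0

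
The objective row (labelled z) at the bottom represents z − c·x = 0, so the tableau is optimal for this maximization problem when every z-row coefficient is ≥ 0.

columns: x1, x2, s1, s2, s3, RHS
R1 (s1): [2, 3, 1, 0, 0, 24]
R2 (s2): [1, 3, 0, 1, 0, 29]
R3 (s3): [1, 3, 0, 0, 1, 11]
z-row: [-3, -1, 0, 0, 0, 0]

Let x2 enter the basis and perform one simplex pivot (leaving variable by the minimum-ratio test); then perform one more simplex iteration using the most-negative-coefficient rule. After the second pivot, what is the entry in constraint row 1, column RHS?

2

Ratio test on column x2 — row 1: 24/3 = 8; row 2: 29/3 = 29/3; row 3: 11/3 = 11/3. Minimum is 11/3 at row 3 (s3 leaves); pivot element 3.
Divide row 3 by 3; eliminate column x2 from the other rows.
Second iteration: most negative z-row entry is -8/3 in column x1, so x1 enters.
Ratio test on column x1 — row 1: 13/1 = 13; row 2: entry 0 ≤ 0; row 3: (11/3)/(1/3) = 11. Minimum is 11 at row 3 (x2 leaves); pivot element 1/3.
Divide row 3 by 1/3; eliminate column x1 from the other rows.
After both pivots, the entry at constraint row 1, column RHS is 2.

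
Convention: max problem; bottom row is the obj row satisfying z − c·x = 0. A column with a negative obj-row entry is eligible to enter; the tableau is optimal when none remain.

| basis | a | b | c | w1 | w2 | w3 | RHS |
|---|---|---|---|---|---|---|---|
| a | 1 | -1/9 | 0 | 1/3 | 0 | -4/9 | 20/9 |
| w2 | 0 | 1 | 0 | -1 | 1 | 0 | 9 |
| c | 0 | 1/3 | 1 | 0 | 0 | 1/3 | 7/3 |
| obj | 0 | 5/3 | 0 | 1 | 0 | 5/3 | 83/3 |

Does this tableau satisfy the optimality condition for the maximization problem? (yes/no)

yes

Every obj-row coefficient is ≥ 0, so the tableau is optimal.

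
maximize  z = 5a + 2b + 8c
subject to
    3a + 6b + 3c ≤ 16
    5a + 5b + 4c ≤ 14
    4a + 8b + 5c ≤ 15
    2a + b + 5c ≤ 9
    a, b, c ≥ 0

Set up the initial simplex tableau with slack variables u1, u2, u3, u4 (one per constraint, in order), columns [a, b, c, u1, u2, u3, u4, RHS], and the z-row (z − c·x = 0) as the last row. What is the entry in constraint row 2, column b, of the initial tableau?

Constraint 2 has coefficient 5 on b.

5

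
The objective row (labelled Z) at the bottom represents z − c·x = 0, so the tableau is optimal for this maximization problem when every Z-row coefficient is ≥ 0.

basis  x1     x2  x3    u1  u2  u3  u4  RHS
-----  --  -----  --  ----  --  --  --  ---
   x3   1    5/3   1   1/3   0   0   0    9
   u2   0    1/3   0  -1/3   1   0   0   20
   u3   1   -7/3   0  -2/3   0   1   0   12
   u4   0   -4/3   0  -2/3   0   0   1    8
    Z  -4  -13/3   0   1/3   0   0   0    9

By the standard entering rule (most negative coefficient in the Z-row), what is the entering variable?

x2

Negative Z-row entries: x1: -4, x2: -13/3.
The most negative is -13/3 in column x2, so x2 enters.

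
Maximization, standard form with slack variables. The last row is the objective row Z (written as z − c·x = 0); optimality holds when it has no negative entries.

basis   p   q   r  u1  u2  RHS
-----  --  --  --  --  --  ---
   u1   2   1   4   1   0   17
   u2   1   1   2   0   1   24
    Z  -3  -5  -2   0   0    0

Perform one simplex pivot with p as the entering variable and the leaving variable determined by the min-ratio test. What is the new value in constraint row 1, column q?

1/2

Ratio test on column p — row 1: 17/2 = 17/2; row 2: 24/1 = 24. Minimum is 17/2 at row 1 (u1 leaves); pivot element 2.
Divide row 1 by 2; eliminate column p from the other rows.
In the new row 1, the q entry is the old entry divided by the pivot: 1/2 = 1/2.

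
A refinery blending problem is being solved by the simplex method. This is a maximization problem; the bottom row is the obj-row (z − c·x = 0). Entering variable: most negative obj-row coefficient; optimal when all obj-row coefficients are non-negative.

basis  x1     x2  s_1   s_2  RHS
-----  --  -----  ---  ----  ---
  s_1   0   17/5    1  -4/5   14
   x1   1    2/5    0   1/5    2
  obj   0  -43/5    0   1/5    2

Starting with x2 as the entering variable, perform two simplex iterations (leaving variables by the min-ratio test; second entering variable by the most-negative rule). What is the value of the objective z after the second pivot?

198/5

Ratio test on column x2 — row 1: 14/(17/5) = 70/17; row 2: 2/(2/5) = 5. Minimum is 70/17 at row 1 (s_1 leaves); pivot element 17/5.
Pivot on row 1; the obj-row RHS becomes 2 − (-43/5)·(70/17) = 636/17.
Next entering variable (most negative obj-row entry -31/17): s_2.
Ratio test on column s_2 — row 1: entry -4/17 ≤ 0; row 2: (6/17)/(5/17) = 6/5. Minimum is 6/5 at row 2 (x1 leaves); pivot element 5/17.
After the second pivot the obj-row RHS is 636/17 − (-31/17)·(6/5) = 198/5.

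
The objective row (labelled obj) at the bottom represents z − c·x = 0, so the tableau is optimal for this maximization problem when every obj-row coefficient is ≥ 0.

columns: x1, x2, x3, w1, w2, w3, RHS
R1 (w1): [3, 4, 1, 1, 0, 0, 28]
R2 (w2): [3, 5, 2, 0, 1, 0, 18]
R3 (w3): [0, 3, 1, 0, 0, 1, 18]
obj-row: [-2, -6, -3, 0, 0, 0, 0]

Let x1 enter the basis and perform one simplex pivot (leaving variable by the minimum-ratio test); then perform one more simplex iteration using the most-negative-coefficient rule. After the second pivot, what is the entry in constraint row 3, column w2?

Ratio test on column x1 — row 1: 28/3 = 28/3; row 2: 18/3 = 6; row 3: entry 0 ≤ 0. Minimum is 6 at row 2 (w2 leaves); pivot element 3.
Divide row 2 by 3; eliminate column x1 from the other rows.
Second iteration: most negative obj-row entry is -8/3 in column x2, so x2 enters.
Ratio test on column x2 — row 1: entry -1 ≤ 0; row 2: 6/(5/3) = 18/5; row 3: 18/3 = 6. Minimum is 18/5 at row 2 (x1 leaves); pivot element 5/3.
Divide row 2 by 5/3; eliminate column x2 from the other rows.
After both pivots, the entry at constraint row 3, column w2 is -3/5.

-3/5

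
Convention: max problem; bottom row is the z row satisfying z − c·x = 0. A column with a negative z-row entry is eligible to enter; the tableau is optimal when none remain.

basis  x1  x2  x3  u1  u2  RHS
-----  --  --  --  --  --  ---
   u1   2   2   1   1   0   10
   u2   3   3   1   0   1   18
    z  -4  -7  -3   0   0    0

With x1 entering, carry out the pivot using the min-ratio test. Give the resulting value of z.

20

Ratio test on column x1 — row 1: 10/2 = 5; row 2: 18/3 = 6. Minimum is 5 at row 1 (u1 leaves); pivot element 2.
Pivot on row 1; the z-row RHS becomes 0 − (-4)·5 = 20.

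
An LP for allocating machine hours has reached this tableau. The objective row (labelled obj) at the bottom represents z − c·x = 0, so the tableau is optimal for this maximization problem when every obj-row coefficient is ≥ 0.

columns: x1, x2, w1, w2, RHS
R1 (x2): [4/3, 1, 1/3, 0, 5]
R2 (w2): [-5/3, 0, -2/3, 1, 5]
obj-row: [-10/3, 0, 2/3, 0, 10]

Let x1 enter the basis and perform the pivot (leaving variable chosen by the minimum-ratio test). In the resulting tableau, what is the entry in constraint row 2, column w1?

Ratio test on column x1 — row 1: 5/(4/3) = 15/4; row 2: entry -5/3 ≤ 0. Minimum is 15/4 at row 1 (x2 leaves); pivot element 4/3.
Divide row 1 by 4/3; eliminate column x1 from the other rows.
Row 2 update in column w1: -2/3 − (-5/3)·(1/4) = -1/4.

-1/4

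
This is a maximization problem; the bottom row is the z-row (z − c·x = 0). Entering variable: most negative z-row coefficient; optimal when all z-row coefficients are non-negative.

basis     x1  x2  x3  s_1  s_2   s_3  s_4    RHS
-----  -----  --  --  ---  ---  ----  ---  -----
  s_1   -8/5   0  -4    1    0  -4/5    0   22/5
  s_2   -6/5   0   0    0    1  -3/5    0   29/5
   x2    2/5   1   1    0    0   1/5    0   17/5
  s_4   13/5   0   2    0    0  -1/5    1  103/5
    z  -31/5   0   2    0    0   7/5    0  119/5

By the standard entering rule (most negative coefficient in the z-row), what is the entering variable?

Negative z-row entries: x1: -31/5.
The most negative is -31/5 in column x1, so x1 enters.

x1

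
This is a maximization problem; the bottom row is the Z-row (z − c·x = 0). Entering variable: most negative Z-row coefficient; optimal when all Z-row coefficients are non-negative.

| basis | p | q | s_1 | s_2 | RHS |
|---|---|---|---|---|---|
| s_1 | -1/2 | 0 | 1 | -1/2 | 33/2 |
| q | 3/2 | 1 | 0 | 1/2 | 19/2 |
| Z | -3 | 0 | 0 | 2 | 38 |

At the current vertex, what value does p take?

0

p is not in the basis, so in the current basic feasible solution p = 0.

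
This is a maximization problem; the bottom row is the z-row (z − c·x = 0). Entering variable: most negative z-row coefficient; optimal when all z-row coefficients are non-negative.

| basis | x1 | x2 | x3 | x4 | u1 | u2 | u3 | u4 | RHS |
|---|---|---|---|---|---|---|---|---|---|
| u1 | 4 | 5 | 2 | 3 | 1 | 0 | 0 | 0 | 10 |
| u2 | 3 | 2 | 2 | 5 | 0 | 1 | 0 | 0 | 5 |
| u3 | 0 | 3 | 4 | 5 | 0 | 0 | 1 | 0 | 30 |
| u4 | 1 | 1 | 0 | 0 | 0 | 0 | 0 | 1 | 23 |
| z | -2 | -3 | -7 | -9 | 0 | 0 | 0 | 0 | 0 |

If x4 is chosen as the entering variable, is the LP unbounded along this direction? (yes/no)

Column x4 has positive entries in row(s) 1, 2, 3, so the ratio test bounds it — not unbounded.

no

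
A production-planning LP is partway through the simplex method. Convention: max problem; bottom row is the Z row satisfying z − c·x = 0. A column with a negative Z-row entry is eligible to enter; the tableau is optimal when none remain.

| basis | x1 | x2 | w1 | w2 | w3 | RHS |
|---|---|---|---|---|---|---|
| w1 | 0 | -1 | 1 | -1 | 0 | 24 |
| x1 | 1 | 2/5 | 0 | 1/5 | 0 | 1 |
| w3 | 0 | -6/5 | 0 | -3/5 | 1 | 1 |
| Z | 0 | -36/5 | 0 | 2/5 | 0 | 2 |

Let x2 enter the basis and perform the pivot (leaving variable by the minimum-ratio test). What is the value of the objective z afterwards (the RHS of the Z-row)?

Ratio test on column x2 — row 1: entry -1 ≤ 0; row 2: 1/(2/5) = 5/2; row 3: entry -6/5 ≤ 0. Minimum is 5/2 at row 2 (x1 leaves); pivot element 2/5.
Pivot on row 2; the Z-row RHS becomes 2 − (-36/5)·(5/2) = 20.

20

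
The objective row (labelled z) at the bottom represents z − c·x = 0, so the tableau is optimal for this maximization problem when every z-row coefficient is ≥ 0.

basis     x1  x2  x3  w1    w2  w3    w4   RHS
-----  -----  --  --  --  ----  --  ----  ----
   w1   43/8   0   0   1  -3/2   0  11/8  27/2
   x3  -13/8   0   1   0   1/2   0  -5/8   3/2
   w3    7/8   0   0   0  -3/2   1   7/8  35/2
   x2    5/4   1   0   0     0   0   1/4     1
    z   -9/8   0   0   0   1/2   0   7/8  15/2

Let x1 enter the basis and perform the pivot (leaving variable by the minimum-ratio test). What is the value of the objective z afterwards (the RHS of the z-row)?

42/5

Ratio test on column x1 — row 1: (27/2)/(43/8) = 108/43; row 2: entry -13/8 ≤ 0; row 3: (35/2)/(7/8) = 20; row 4: 1/(5/4) = 4/5. Minimum is 4/5 at row 4 (x2 leaves); pivot element 5/4.
Pivot on row 4; the z-row RHS becomes 15/2 − (-9/8)·(4/5) = 42/5.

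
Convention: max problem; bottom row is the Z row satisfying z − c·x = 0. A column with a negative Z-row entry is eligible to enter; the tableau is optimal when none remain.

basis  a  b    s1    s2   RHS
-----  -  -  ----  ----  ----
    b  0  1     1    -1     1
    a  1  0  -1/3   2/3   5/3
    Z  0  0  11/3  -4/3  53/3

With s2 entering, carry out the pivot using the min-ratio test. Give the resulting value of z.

21

Ratio test on column s2 — row 1: entry -1 ≤ 0; row 2: (5/3)/(2/3) = 5/2. Minimum is 5/2 at row 2 (a leaves); pivot element 2/3.
Pivot on row 2; the Z-row RHS becomes 53/3 − (-4/3)·(5/2) = 21.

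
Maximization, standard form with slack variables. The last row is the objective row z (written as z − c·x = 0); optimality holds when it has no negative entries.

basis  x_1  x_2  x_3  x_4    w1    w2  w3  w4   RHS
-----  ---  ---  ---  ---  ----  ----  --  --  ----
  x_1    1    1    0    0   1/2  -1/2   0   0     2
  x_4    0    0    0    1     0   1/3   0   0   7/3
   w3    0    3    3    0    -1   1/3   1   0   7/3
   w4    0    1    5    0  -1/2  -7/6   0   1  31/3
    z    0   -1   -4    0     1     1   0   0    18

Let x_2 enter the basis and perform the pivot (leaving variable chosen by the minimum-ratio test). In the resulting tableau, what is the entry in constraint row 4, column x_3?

4

Ratio test on column x_2 — row 1: 2/1 = 2; row 2: entry 0 ≤ 0; row 3: (7/3)/3 = 7/9; row 4: (31/3)/1 = 31/3. Minimum is 7/9 at row 3 (w3 leaves); pivot element 3.
Divide row 3 by 3; eliminate column x_2 from the other rows.
Row 4 update in column x_3: 5 − 1·1 = 4.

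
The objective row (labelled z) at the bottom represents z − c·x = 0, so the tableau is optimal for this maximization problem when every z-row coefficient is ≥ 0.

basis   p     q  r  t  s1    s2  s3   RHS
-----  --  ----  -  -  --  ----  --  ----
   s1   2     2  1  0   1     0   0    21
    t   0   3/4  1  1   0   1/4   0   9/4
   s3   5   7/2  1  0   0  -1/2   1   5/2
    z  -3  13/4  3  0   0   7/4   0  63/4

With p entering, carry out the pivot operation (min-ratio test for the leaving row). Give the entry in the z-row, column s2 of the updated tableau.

Ratio test on column p — row 1: 21/2 = 21/2; row 2: entry 0 ≤ 0; row 3: (5/2)/5 = 1/2. Minimum is 1/2 at row 3 (s3 leaves); pivot element 5.
Divide row 3 by 5; eliminate column p from the other rows.
z-row update in column s2: 7/4 − (-3)·(-1/10) = 29/20.

29/20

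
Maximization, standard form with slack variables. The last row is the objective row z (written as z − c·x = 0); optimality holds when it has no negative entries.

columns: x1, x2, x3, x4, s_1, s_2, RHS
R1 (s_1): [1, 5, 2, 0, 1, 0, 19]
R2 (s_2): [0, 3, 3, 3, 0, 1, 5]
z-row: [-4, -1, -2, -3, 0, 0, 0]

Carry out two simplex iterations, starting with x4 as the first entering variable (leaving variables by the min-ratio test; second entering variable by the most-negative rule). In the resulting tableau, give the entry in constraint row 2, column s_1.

0

Ratio test on column x4 — row 1: entry 0 ≤ 0; row 2: 5/3 = 5/3. Minimum is 5/3 at row 2 (s_2 leaves); pivot element 3.
Divide row 2 by 3; eliminate column x4 from the other rows.
Second iteration: most negative z-row entry is -4 in column x1, so x1 enters.
Ratio test on column x1 — row 1: 19/1 = 19; row 2: entry 0 ≤ 0. Minimum is 19 at row 1 (s_1 leaves); pivot element 1.
Divide row 1 by 1; eliminate column x1 from the other rows.
After both pivots, the entry at constraint row 2, column s_1 is 0.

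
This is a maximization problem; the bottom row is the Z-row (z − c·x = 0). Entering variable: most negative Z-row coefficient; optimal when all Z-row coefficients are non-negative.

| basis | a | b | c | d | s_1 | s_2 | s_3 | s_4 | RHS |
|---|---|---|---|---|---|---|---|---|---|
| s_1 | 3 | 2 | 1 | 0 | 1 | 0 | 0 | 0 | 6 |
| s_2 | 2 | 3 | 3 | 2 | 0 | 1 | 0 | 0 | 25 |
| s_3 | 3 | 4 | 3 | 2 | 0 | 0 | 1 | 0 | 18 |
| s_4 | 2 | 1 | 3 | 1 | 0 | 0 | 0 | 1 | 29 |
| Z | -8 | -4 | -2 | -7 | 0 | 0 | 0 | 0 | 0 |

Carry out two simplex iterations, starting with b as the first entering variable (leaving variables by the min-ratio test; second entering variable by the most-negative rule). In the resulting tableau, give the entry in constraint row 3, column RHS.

3

Ratio test on column b — row 1: 6/2 = 3; row 2: 25/3 = 25/3; row 3: 18/4 = 9/2; row 4: 29/1 = 29. Minimum is 3 at row 1 (s_1 leaves); pivot element 2.
Divide row 1 by 2; eliminate column b from the other rows.
Second iteration: most negative Z-row entry is -7 in column d, so d enters.
Ratio test on column d — row 1: entry 0 ≤ 0; row 2: 16/2 = 8; row 3: 6/2 = 3; row 4: 26/1 = 26. Minimum is 3 at row 3 (s_3 leaves); pivot element 2.
Divide row 3 by 2; eliminate column d from the other rows.
After both pivots, the entry at constraint row 3, column RHS is 3.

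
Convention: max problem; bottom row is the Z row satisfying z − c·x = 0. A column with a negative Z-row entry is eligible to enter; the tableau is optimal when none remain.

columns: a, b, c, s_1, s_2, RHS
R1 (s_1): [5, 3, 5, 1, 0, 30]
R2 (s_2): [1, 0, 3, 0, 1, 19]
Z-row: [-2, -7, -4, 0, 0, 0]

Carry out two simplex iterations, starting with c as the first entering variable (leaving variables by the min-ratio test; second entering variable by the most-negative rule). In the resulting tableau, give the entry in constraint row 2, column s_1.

Ratio test on column c — row 1: 30/5 = 6; row 2: 19/3 = 19/3. Minimum is 6 at row 1 (s_1 leaves); pivot element 5.
Divide row 1 by 5; eliminate column c from the other rows.
Second iteration: most negative Z-row entry is -23/5 in column b, so b enters.
Ratio test on column b — row 1: 6/(3/5) = 10; row 2: entry -9/5 ≤ 0. Minimum is 10 at row 1 (c leaves); pivot element 3/5.
Divide row 1 by 3/5; eliminate column b from the other rows.
After both pivots, the entry at constraint row 2, column s_1 is 0.

0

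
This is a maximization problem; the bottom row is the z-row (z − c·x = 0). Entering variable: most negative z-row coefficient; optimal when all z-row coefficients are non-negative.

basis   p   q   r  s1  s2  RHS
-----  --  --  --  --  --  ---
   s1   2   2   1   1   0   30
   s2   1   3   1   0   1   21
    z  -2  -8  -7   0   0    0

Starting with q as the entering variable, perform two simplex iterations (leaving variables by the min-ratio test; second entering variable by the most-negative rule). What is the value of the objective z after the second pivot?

147

Ratio test on column q — row 1: 30/2 = 15; row 2: 21/3 = 7. Minimum is 7 at row 2 (s2 leaves); pivot element 3.
Pivot on row 2; the z-row RHS becomes 0 − (-8)·7 = 56.
Next entering variable (most negative z-row entry -13/3): r.
Ratio test on column r — row 1: 16/(1/3) = 48; row 2: 7/(1/3) = 21. Minimum is 21 at row 2 (q leaves); pivot element 1/3.
After the second pivot the z-row RHS is 56 − (-13/3)·21 = 147.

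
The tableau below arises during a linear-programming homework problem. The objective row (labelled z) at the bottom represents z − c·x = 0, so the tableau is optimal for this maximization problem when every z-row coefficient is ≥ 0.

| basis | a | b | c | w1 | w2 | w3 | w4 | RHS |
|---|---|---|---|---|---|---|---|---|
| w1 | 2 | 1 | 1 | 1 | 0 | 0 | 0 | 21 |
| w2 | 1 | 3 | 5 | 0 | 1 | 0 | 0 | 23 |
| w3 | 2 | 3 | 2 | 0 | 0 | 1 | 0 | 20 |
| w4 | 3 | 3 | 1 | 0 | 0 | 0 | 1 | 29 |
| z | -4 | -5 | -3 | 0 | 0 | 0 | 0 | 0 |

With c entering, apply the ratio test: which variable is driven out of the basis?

Column c entries and ratios — w1: 21/1 = 21; w2: 23/5 = 23/5; w3: 20/2 = 10; w4: 29/1 = 29.
Smallest ratio is 23/5 in the row of w2, so w2 leaves.

w2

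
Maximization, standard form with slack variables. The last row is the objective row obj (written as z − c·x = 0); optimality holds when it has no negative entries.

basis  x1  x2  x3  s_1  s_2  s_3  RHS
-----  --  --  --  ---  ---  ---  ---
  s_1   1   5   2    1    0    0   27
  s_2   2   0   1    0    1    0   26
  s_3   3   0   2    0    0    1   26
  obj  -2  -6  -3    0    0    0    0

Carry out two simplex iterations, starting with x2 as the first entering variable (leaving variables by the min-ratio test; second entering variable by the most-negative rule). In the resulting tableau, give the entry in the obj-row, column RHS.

118/3

Ratio test on column x2 — row 1: 27/5 = 27/5; row 2: entry 0 ≤ 0; row 3: entry 0 ≤ 0. Minimum is 27/5 at row 1 (s_1 leaves); pivot element 5.
Divide row 1 by 5; eliminate column x2 from the other rows.
Second iteration: most negative obj-row entry is -4/5 in column x1, so x1 enters.
Ratio test on column x1 — row 1: (27/5)/(1/5) = 27; row 2: 26/2 = 13; row 3: 26/3 = 26/3. Minimum is 26/3 at row 3 (s_3 leaves); pivot element 3.
Divide row 3 by 3; eliminate column x1 from the other rows.
After both pivots, the entry at the obj-row, column RHS is 118/3.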